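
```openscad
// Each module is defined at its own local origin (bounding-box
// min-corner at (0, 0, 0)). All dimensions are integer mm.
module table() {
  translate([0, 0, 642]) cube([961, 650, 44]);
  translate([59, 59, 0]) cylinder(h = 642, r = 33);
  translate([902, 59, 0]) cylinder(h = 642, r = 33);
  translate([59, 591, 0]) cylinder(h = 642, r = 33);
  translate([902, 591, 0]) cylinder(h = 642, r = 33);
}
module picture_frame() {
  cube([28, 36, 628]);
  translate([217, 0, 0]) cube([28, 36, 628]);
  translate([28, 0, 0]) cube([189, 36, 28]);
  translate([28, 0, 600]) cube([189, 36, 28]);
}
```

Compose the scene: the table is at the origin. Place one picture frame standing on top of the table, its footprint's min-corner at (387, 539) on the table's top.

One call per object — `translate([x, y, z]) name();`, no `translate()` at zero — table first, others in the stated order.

table();
translate([387, 539, 686]) picture_frame();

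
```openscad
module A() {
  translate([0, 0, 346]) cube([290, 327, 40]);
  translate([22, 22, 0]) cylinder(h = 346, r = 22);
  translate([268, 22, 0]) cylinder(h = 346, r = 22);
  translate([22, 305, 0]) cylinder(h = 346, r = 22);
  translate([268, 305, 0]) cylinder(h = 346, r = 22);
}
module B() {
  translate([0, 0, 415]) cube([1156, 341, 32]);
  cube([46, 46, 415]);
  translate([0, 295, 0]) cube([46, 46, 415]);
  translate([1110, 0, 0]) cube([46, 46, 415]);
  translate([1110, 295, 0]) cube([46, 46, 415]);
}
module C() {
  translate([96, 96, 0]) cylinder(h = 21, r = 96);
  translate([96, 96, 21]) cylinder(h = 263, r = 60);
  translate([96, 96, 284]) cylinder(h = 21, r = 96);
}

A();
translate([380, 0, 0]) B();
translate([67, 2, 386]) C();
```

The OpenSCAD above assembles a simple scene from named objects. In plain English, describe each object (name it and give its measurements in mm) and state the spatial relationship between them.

A is a simple wooden stool: a rectangular seat 290 mm (x) by 327 mm (y), 40 mm thick, top face at z = 386 mm, on four round legs, each 44 mm in diameter. The legs rest on z = 0, each leg's axis is inset half a diameter from the nearest pair of seat edges (so the leg's bounding box is flush with the corner).

B is a bench: a 1156×341 mm seat slab, 32 mm thick, top at z = 447 mm, on four 46×46 mm square legs flush with the seat corners and standing on z = 0.

C is a spool: two coaxial disc flanges of radius 96 mm and thickness 21 mm, joined by a core cylinder of radius 60 mm and height 263 mm. The lower flange rests on z = 0 and the three cylinders share a vertical axis.

The bench is on the floor beside the stool on its +x side. The spool is on top of the stool.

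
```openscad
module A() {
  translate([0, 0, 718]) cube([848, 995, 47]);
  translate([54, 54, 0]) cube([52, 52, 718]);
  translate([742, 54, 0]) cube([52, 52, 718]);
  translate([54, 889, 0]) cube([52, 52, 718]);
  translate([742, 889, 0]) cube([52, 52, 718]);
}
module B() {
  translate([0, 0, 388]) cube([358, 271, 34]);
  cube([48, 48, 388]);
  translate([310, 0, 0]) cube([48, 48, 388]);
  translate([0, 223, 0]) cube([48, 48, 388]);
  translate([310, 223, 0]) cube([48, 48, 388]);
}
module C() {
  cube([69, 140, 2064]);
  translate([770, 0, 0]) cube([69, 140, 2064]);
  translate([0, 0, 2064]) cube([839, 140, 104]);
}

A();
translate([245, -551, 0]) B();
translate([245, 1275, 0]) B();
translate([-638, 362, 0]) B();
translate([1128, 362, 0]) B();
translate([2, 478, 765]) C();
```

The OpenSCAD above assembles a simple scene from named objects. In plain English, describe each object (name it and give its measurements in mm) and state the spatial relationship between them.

A is a rectangular dining table. The top is 848×995×47 mm with its upper surface at z = 765 mm. It stands on four 52×52 mm square legs, each inset 54 mm from the nearest pair of top edges, running from the floor to the underside of the top.

B is a four-legged stool. The seat is a 358×271×34 mm slab whose top surface is at z = 422 mm; four square legs, each 48×48 mm in cross-section, run from the floor (z = 0) to the underside of the seat, each flush with a corner of the seat.

C is a door frame. The clear opening is 701 mm wide and 2064 mm high. Two 69 mm wide jambs, 140 mm deep, stand either side of the opening from the floor to the top of the opening. A 104 mm thick head sits across the top of both jambs, spanning the full outside width of the frame.

Four stools sit around the table at the −y, +y, −x, +x sides. The door frame is on top of the table.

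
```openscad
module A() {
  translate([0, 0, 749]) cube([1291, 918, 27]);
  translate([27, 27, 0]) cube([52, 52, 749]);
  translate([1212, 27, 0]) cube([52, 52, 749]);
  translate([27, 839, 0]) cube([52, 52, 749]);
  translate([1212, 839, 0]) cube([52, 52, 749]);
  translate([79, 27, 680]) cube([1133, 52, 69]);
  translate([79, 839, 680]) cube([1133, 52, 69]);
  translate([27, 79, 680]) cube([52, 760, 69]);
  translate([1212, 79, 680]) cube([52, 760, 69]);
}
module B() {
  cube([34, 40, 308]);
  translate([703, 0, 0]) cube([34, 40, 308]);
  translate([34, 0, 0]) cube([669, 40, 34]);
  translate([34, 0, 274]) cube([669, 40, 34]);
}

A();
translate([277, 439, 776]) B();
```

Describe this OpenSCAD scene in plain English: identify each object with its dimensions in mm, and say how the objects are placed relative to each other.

A is a table with a 1291×918 mm rectangular top, 27 mm thick, top surface at z = 776 mm, supported by four 52×52 mm square legs, each inset 27 mm from the nearest pair of top edges, running from the floor. Four apron rails, 52 mm thick and 69 mm tall, run between adjacent legs with their top edges flush with the underside of the top and their outer faces flush with the legs' outer faces.

B is a rectangular picture frame lying in the x–z plane (depth along y). The opening is 669 mm wide (x) by 240 mm tall (z), surrounded by a border 34 mm wide on all four sides. The frame is 40 mm deep and is made of two full-height vertical stiles with two horizontal rails fitted between them.

The picture frame is on top of the table, centred.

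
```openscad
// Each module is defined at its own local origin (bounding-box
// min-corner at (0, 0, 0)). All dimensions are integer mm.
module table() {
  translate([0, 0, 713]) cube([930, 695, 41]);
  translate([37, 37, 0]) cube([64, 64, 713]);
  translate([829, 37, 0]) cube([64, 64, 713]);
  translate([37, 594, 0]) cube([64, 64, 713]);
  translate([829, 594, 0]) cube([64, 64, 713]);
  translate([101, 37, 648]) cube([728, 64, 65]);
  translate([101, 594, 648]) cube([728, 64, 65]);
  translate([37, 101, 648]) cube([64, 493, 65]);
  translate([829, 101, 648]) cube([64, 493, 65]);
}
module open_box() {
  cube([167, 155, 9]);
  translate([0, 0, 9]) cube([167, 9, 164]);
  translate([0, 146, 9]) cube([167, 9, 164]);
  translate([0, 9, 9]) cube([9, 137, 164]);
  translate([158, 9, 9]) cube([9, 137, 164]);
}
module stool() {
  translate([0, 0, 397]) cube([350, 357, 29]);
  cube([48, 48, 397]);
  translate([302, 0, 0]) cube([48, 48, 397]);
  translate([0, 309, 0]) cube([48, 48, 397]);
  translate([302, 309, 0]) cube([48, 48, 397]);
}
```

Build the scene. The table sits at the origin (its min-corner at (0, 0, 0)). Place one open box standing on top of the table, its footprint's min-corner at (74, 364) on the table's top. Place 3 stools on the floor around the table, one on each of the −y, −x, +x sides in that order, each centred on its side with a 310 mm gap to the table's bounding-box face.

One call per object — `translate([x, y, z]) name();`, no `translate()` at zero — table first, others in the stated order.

table();
translate([74, 364, 754]) open_box();
translate([290, -667, 0]) stool();
translate([-660, 169, 0]) stool();
translate([1240, 169, 0]) stool();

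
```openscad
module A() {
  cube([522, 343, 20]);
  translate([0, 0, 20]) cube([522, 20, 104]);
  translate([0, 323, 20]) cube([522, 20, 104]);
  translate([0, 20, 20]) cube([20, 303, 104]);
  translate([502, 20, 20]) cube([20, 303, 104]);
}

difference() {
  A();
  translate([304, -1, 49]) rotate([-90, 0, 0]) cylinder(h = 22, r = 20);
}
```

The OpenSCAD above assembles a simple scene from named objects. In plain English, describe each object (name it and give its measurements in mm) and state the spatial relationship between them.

A is an open-topped rectangular box: outside dimensions 522×343×124 mm, with a uniform wall and base thickness of 20 mm. The base is a full 522×343 slab on the floor; four walls sit on top of the base. The front and back walls (the −y and +y sides) span the full width; the two side walls fit between them.

The open box has a circular hole of radius 20 mm through its front wall, centred at (x = 304, z = 49).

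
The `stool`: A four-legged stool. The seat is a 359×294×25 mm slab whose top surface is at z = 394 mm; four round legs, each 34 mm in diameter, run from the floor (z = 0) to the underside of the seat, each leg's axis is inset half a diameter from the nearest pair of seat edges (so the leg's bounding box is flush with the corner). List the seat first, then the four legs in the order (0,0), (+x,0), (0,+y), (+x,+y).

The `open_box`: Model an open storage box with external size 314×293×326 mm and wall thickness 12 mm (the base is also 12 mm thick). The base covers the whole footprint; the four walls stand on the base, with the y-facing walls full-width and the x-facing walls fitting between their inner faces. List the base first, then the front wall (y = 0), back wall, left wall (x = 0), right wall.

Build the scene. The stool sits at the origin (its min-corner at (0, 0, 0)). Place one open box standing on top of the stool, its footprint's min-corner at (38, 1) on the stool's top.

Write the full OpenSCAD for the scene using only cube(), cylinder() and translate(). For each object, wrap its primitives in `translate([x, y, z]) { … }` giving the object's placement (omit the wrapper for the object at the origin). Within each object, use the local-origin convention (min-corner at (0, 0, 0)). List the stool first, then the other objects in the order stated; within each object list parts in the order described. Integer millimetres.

translate([0, 0, 369]) cube([359, 294, 25]);
translate([17, 17, 0]) cylinder(h = 369, r = 17);
translate([342, 17, 0]) cylinder(h = 369, r = 17);
translate([17, 277, 0]) cylinder(h = 369, r = 17);
translate([342, 277, 0]) cylinder(h = 369, r = 17);
translate([38, 1, 394]) {
  cube([314, 293, 12]);
  translate([0, 0, 12]) cube([314, 12, 314]);
  translate([0, 281, 12]) cube([314, 12, 314]);
  translate([0, 12, 12]) cube([12, 269, 314]);
  translate([302, 12, 12]) cube([12, 269, 314]);
}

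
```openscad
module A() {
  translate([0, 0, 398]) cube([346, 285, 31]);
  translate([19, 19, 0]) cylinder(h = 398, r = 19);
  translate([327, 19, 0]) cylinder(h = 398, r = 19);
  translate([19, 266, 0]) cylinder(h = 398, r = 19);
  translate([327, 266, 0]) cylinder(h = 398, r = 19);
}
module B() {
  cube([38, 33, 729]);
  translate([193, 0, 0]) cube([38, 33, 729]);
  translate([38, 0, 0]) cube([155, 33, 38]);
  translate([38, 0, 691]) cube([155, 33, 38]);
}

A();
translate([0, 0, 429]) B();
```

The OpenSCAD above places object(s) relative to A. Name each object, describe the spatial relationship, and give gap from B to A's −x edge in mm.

The picture frame's min-x is at 0; the stool's min-x is 0; gap = 0 mm.

A is a stool. B is a picture frame. The picture frame is on top of the stool. The gap from the picture frame to the stool's −x edge is 0 mm.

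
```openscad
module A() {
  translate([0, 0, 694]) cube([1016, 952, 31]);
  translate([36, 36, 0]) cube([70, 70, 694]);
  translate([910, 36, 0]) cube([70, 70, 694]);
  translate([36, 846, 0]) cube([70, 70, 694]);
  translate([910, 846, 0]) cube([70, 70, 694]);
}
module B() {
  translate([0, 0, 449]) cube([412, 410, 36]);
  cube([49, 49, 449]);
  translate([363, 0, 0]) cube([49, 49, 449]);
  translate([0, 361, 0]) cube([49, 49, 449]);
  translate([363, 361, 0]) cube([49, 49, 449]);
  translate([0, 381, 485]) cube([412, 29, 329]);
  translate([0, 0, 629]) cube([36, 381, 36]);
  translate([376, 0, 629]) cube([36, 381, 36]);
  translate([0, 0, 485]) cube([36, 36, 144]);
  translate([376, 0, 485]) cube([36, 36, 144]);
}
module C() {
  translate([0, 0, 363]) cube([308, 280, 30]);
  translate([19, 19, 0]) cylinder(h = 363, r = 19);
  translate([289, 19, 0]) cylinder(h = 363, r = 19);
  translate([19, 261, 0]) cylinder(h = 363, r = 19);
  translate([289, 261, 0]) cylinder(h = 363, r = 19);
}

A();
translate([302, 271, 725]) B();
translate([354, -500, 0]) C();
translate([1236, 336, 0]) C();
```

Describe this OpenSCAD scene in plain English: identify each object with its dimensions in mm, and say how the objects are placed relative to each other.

A is a table with a 1016×952 mm rectangular top, 31 mm thick, top surface at z = 725 mm, supported by four 70×70 mm square legs, each inset 36 mm from the nearest pair of top edges, running from the floor.

B is a chair: 412×410 mm seat, 36 mm thick, top at z = 485 mm, on four 49 mm square corner legs flush with the seat edges. A 29 mm thick backrest slab spans the full seat width, extending 329 mm above the seat top, its back face flush with the seat's +y edge. Two armrests of 36×36 mm section run along each side from the seat's front edge to the front of the backrest, top faces 180 mm above the seat top and outer faces flush with the seat's x-edges; a 36×36 mm post under the front of each armrest stands on the seat at the front corner.

C is a simple wooden stool: a rectangular seat 308 mm (x) by 280 mm (y), 30 mm thick, top face at z = 393 mm, on four round legs, each 38 mm in diameter. The legs rest on z = 0, each leg's axis is inset half a diameter from the nearest pair of seat edges (so the leg's bounding box is flush with the corner).

The chair is on top of the table, centred. Two stools sit around the table at the −y, +x sides.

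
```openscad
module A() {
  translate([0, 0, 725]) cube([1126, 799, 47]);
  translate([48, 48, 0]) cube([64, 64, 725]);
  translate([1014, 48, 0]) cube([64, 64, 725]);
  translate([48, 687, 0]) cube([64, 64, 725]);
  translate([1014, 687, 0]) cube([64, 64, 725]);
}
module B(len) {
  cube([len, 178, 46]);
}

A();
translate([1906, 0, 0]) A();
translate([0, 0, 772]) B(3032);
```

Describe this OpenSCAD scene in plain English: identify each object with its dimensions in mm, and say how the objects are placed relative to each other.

A is a table with a 1126×799 mm rectangular top, 47 mm thick, top surface at z = 772 mm, supported by four 64×64 mm square legs, each inset 48 mm from the nearest pair of top edges, running from the floor.

B is a rectangular beam 3032 mm long (x), 178 mm deep (y), 46 mm thick (z).

The beam spans the tops of two tables placed 780 mm apart, resting at z = 772 mm.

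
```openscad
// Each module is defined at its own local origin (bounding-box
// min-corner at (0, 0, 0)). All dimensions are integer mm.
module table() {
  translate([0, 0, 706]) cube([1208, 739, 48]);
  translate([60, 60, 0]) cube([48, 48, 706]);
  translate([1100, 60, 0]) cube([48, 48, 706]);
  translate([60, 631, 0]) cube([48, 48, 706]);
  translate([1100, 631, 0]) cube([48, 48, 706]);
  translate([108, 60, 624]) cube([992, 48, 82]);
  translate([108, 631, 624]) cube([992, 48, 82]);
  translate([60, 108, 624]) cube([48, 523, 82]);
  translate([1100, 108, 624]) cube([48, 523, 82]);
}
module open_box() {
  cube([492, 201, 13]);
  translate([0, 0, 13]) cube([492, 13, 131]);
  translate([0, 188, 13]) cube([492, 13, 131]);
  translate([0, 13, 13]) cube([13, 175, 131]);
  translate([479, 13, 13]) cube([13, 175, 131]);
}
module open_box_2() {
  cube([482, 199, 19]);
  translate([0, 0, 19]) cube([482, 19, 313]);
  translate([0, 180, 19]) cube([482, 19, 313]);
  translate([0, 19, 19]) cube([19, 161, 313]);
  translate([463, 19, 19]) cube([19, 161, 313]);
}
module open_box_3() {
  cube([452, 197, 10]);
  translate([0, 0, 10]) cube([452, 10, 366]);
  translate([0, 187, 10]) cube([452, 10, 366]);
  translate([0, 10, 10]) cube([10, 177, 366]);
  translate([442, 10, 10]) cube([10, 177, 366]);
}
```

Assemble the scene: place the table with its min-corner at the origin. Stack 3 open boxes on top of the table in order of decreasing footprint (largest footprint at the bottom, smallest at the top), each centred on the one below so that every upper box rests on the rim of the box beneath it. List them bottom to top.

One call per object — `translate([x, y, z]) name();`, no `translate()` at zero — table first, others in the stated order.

table();
translate([358, 269, 754]) open_box();
translate([363, 270, 898]) open_box_2();
translate([378, 271, 1230]) open_box_3();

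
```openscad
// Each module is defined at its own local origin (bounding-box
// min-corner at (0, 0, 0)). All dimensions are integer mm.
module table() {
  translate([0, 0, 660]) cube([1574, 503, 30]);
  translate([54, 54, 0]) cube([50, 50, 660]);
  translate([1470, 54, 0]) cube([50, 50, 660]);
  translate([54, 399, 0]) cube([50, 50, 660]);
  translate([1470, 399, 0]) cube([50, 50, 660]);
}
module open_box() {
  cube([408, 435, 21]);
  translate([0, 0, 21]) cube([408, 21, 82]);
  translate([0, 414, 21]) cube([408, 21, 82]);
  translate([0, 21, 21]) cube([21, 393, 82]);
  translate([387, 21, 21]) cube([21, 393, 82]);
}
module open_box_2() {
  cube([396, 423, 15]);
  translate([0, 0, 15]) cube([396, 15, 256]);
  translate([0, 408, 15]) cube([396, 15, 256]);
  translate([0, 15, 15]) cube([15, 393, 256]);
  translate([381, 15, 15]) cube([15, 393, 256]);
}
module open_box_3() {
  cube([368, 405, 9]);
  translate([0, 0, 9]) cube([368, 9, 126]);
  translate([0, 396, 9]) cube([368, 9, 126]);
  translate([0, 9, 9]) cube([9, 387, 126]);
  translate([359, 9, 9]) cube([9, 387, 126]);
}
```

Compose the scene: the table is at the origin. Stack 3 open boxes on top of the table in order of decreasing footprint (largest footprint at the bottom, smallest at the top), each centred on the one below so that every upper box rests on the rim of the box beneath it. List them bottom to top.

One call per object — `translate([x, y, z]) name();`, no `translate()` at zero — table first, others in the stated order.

table();
translate([583, 34, 690]) open_box();
translate([589, 40, 793]) open_box_2();
translate([603, 49, 1064]) open_box_3();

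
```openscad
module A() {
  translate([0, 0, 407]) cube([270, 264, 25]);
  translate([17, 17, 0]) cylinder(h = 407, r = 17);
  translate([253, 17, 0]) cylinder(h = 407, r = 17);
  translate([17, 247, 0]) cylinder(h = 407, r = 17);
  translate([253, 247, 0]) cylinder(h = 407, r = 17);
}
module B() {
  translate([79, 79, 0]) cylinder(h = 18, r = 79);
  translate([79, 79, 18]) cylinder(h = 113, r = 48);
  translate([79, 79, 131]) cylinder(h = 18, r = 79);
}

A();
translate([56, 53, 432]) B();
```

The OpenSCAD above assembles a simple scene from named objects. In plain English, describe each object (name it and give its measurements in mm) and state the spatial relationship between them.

A is a simple wooden stool: a rectangular seat 270 mm (x) by 264 mm (y), 25 mm thick, top face at z = 432 mm, on four round legs, each 34 mm in diameter. The legs rest on z = 0, each leg's axis is inset half a diameter from the nearest pair of seat edges (so the leg's bounding box is flush with the corner).

B is a spool: two coaxial disc flanges of radius 79 mm and thickness 18 mm, joined by a core cylinder of radius 48 mm and height 113 mm. The lower flange rests on z = 0 and the three cylinders share a vertical axis.

The spool is on top of the stool, centred.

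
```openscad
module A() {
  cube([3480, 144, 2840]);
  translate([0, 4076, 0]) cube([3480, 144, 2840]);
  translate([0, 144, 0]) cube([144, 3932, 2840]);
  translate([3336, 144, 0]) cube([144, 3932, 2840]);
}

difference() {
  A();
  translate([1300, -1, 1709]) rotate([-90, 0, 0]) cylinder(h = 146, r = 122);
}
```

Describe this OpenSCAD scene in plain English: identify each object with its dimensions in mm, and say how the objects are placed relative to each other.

A is a box-shaped house frame (walls only): outside footprint 3480×4220 mm, wall height 2840 mm, wall thickness 144 mm. The two y-facing walls run the full x-width; the two x-facing walls fit between the inner faces of the y-facing walls.

The house frame has a circular hole of radius 122 mm through its front wall, centred at (x = 1300, z = 1709).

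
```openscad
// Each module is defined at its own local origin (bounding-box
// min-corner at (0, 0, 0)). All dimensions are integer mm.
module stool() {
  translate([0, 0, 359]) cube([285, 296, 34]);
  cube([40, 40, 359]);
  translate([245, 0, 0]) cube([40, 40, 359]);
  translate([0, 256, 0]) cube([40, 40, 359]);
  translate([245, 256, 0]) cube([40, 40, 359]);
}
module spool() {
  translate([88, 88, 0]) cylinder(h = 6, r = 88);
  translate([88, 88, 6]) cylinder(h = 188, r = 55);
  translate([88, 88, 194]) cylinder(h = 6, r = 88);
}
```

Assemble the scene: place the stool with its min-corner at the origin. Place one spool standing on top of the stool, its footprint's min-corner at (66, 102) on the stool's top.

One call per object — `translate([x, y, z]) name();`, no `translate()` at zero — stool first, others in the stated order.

stool();
translate([66, 102, 393]) spool();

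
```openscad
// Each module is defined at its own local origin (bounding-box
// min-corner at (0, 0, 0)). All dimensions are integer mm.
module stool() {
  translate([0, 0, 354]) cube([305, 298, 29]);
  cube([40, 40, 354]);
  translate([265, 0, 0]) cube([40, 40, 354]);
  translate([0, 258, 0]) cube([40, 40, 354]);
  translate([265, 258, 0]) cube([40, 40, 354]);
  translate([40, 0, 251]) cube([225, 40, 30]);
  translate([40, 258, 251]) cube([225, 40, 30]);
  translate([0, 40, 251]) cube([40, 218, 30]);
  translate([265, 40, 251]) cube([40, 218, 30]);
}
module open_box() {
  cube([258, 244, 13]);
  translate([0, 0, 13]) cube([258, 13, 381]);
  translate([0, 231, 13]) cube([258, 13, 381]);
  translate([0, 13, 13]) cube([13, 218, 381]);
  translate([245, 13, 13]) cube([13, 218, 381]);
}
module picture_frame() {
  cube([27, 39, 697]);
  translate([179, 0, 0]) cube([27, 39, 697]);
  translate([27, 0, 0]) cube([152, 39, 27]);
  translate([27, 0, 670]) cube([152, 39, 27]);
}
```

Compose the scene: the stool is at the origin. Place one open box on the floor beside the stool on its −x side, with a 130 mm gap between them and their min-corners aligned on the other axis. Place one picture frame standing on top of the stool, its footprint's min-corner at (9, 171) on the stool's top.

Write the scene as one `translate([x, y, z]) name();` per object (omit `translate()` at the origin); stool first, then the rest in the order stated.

stool();
translate([-388, 0, 0]) open_box();
translate([9, 171, 383]) picture_frame();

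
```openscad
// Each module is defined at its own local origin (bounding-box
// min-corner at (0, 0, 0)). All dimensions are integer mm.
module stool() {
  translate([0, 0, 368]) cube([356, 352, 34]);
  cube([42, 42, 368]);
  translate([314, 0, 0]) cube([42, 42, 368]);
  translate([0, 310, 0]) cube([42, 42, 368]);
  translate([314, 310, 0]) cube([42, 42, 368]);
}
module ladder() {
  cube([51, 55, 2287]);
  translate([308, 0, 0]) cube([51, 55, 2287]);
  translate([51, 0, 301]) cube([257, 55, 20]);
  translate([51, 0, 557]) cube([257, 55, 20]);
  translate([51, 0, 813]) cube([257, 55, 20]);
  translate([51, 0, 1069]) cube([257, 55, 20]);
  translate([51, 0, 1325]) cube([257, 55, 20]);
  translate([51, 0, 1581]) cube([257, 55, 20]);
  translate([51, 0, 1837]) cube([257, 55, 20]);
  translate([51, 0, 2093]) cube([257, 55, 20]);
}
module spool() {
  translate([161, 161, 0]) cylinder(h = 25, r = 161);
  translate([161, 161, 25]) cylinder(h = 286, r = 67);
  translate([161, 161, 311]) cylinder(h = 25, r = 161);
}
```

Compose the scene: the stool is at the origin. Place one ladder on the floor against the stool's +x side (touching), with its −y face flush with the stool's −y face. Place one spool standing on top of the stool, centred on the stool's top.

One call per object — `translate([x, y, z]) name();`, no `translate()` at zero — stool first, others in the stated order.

stool();
translate([356, 0, 0]) ladder();
translate([17, 15, 402]) spool();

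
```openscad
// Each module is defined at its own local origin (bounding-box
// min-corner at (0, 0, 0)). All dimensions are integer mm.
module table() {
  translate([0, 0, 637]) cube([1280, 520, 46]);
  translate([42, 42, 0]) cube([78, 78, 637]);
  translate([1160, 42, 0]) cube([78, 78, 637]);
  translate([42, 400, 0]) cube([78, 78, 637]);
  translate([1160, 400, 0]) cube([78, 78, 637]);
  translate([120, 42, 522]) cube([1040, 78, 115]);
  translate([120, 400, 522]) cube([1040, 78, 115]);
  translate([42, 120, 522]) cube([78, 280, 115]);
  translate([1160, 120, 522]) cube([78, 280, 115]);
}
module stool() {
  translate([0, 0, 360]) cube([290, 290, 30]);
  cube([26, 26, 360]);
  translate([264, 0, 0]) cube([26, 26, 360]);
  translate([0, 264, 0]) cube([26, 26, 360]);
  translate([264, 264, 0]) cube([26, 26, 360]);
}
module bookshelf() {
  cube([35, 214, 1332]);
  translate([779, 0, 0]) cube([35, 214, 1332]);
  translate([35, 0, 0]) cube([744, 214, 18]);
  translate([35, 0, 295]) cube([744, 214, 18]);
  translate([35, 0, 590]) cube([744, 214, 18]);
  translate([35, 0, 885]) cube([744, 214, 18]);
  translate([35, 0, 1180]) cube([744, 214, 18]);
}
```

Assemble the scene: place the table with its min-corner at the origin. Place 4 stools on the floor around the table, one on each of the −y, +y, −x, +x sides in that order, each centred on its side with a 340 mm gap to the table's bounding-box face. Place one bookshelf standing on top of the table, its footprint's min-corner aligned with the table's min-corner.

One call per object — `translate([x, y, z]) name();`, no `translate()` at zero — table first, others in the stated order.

table();
translate([495, -630, 0]) stool();
translate([495, 860, 0]) stool();
translate([-630, 115, 0]) stool();
translate([1620, 115, 0]) stool();
translate([0, 0, 683]) bookshelf();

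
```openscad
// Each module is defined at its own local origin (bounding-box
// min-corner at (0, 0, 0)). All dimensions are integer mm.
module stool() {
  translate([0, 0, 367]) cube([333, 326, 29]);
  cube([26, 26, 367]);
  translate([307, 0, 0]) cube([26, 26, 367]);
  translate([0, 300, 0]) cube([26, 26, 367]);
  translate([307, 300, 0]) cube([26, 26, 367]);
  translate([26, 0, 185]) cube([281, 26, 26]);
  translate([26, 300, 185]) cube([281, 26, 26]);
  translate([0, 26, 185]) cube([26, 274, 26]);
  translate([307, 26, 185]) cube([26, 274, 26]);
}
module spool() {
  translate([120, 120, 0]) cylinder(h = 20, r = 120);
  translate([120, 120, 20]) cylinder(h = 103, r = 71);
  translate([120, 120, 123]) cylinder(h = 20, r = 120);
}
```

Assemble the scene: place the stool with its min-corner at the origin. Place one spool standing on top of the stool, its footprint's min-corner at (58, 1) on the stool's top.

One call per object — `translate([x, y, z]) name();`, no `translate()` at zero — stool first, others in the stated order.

stool();
translate([58, 1, 396]) spool();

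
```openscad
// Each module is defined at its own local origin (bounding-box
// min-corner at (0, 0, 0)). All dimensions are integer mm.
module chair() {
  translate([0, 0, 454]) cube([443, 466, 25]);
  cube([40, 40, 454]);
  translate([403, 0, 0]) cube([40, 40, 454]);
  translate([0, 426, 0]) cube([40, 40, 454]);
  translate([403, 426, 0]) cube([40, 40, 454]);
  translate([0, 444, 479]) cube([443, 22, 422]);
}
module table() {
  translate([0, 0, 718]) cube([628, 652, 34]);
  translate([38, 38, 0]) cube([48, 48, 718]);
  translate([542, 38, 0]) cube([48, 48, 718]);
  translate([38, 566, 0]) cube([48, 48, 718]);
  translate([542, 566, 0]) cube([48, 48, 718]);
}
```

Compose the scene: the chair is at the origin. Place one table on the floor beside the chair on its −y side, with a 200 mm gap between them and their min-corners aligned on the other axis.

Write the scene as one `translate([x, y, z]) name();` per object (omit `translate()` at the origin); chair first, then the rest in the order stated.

chair();
translate([0, -852, 0]) table();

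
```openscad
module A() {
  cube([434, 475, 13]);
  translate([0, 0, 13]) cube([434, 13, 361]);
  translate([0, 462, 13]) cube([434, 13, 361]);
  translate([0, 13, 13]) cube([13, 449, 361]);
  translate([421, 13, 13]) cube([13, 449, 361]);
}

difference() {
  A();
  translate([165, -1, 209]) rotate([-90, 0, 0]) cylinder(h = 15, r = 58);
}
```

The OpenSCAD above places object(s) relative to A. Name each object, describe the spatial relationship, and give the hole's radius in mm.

A is an open box. The open box has a circular hole through its front wall. The hole's radius is 58 mm.

The subtracted cylinder has r = 58 mm.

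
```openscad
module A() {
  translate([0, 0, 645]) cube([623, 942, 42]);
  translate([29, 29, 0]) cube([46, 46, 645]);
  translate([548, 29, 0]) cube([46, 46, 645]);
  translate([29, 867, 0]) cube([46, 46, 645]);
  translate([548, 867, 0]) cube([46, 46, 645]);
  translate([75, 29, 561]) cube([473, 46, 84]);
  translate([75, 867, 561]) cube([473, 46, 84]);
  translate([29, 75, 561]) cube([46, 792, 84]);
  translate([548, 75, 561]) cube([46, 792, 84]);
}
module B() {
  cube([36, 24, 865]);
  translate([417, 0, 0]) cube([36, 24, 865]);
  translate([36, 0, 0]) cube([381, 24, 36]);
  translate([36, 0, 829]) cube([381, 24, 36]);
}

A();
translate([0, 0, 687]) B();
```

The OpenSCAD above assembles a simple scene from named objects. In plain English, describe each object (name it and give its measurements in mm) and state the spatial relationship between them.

A is a rectangular dining table. The top is 623×942×42 mm with its upper surface at z = 687 mm. It stands on four 46×46 mm square legs, each inset 29 mm from the nearest pair of top edges, running from the floor to the underside of the top. Four apron rails, 46 mm thick and 84 mm tall, run between adjacent legs with their top edges flush with the underside of the top and their outer faces flush with the legs' outer faces.

B is a rectangular picture frame lying in the x–z plane (depth along y). The opening is 381 mm wide (x) by 793 mm tall (z), surrounded by a border 36 mm wide on all four sides. The frame is 24 mm deep and is made of two full-height vertical stiles with two horizontal rails fitted between them.

The picture frame is on top of the table.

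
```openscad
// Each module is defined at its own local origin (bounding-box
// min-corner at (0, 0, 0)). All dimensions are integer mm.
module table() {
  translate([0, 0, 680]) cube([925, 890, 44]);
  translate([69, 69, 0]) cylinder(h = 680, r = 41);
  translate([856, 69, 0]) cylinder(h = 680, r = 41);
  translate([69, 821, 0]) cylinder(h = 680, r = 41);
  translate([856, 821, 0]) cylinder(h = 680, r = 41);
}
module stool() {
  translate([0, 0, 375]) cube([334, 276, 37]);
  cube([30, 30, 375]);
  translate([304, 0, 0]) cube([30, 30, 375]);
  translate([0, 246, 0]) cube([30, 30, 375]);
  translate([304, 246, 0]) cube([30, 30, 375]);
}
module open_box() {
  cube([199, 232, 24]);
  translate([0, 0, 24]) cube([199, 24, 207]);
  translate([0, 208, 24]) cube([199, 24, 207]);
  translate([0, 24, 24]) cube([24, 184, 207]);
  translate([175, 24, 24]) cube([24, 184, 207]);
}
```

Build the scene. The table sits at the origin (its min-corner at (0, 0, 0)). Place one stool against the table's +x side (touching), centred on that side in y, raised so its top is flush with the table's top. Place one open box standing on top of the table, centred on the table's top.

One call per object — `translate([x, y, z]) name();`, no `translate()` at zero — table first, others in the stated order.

table();
translate([925, 307, 312]) stool();
translate([363, 329, 724]) open_box();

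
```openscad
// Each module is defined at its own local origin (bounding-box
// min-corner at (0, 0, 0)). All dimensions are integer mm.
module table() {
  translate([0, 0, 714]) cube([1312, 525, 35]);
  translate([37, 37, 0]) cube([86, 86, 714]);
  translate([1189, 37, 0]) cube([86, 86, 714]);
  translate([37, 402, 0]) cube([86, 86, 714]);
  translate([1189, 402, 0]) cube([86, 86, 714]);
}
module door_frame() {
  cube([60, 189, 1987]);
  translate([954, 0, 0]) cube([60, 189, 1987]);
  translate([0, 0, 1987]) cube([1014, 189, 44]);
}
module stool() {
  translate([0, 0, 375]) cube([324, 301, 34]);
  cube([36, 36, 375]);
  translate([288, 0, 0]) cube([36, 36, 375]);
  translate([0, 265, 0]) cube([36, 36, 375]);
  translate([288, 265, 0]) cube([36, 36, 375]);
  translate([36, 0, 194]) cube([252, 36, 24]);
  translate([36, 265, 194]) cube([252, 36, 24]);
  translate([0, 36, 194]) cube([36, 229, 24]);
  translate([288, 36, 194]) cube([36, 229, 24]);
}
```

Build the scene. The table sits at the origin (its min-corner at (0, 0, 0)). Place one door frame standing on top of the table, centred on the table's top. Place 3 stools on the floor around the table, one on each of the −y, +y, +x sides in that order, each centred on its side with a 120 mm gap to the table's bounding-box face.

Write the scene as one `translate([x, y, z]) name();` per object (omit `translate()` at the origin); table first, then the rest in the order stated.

table();
translate([149, 168, 749]) door_frame();
translate([494, -421, 0]) stool();
translate([494, 645, 0]) stool();
translate([1432, 112, 0]) stool();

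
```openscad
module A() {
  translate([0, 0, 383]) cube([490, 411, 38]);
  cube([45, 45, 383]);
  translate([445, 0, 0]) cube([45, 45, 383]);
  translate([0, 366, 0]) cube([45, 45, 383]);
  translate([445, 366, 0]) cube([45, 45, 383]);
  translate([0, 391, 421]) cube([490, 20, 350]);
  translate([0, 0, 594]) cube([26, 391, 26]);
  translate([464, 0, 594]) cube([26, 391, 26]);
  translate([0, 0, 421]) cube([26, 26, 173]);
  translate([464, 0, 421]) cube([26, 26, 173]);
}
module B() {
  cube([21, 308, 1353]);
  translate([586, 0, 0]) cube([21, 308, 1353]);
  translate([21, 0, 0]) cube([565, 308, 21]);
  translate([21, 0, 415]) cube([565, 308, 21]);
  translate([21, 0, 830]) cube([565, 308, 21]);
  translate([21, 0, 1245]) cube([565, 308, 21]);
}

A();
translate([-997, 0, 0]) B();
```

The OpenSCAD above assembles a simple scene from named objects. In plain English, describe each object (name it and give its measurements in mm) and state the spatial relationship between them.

A is a chair. The seat is a 490×411×38 mm slab with its top at z = 421 mm, on four 45×45 mm corner legs (flush with the seat edges, standing on z = 0). A flat backrest 20 mm thick, 350 mm tall, spans the full seat width and rises from the seat top along its +y edge, rear face flush with the rear of the seat. Two armrests of 26×26 mm section run along each side from the seat's front edge to the front of the backrest, top faces 199 mm above the seat top and outer faces flush with the seat's x-edges; a 26×26 mm post under the front of each armrest stands on the seat at the front corner.

B is a bookshelf 607 mm wide overall, 308 mm deep and 1353 mm tall. The two sides are 21 mm thick vertical panels. 4 horizontal shelves of 21 mm thickness span between the inner faces of the sides; the lowest shelf sits on the floor and shelves are stacked with a clear vertical gap of 394 mm between each pair.

The bookshelf is on the floor beside the chair on its −x side.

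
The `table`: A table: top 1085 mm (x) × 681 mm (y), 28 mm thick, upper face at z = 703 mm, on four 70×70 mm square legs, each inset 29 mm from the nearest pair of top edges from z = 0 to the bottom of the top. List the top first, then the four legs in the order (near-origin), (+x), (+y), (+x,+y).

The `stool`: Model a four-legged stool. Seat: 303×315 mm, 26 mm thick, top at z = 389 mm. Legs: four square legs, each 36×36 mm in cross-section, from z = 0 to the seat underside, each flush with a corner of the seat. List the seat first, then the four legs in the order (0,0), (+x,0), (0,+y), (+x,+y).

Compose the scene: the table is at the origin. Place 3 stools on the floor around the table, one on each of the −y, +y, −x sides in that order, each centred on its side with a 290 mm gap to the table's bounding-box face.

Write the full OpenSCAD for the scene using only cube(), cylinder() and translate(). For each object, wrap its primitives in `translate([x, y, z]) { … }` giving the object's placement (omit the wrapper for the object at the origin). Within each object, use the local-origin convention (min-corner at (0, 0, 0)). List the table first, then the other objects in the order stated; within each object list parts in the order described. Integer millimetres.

translate([0, 0, 675]) cube([1085, 681, 28]);
translate([29, 29, 0]) cube([70, 70, 675]);
translate([986, 29, 0]) cube([70, 70, 675]);
translate([29, 582, 0]) cube([70, 70, 675]);
translate([986, 582, 0]) cube([70, 70, 675]);
translate([391, -605, 0]) {
  translate([0, 0, 363]) cube([303, 315, 26]);
  cube([36, 36, 363]);
  translate([267, 0, 0]) cube([36, 36, 363]);
  translate([0, 279, 0]) cube([36, 36, 363]);
  translate([267, 279, 0]) cube([36, 36, 363]);
}
translate([391, 971, 0]) {
  translate([0, 0, 363]) cube([303, 315, 26]);
  cube([36, 36, 363]);
  translate([267, 0, 0]) cube([36, 36, 363]);
  translate([0, 279, 0]) cube([36, 36, 363]);
  translate([267, 279, 0]) cube([36, 36, 363]);
}
translate([-593, 183, 0]) {
  translate([0, 0, 363]) cube([303, 315, 26]);
  cube([36, 36, 363]);
  translate([267, 0, 0]) cube([36, 36, 363]);
  translate([0, 279, 0]) cube([36, 36, 363]);
  translate([267, 279, 0]) cube([36, 36, 363]);
}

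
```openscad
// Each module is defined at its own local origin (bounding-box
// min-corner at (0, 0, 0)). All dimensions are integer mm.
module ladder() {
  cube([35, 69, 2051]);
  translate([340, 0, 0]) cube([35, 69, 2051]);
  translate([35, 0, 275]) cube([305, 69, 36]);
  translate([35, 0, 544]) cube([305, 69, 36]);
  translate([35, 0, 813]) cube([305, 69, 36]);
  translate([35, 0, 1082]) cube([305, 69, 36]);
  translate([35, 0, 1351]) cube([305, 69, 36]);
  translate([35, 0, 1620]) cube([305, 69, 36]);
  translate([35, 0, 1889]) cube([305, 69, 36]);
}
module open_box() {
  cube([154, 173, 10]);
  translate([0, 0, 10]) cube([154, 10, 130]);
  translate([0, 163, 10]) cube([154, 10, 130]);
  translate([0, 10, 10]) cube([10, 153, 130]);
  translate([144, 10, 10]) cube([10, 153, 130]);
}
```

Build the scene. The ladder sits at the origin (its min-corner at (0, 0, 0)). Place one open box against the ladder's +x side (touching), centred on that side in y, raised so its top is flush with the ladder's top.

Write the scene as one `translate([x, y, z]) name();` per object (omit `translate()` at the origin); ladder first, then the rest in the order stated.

ladder();
translate([375, -52, 1911]) open_box();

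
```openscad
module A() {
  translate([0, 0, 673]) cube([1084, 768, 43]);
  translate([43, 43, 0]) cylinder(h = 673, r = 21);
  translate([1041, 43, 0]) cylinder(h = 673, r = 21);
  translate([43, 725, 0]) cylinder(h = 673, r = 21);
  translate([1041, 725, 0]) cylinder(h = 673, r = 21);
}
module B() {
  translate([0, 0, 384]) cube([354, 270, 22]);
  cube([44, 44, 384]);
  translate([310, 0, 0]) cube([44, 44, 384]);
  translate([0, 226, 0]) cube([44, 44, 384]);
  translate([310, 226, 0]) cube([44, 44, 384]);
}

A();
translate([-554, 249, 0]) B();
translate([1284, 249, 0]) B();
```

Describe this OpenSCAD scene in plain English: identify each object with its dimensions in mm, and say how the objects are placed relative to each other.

A is a rectangular dining table. The top is 1084×768×43 mm with its upper surface at z = 716 mm. It stands on four round legs of 42 mm diameter, each leg's bounding box inset 22 mm from the nearest pair of top edges, running from the floor to the underside of the top.

B is a four-legged stool. The seat is 354×270 mm, 22 mm thick, top at z = 406 mm. It stands on four square legs, each 44×44 mm in cross-section, from z = 0 to the seat underside, each flush with a corner of the seat.

Two stools sit around the table at the −x, +x sides.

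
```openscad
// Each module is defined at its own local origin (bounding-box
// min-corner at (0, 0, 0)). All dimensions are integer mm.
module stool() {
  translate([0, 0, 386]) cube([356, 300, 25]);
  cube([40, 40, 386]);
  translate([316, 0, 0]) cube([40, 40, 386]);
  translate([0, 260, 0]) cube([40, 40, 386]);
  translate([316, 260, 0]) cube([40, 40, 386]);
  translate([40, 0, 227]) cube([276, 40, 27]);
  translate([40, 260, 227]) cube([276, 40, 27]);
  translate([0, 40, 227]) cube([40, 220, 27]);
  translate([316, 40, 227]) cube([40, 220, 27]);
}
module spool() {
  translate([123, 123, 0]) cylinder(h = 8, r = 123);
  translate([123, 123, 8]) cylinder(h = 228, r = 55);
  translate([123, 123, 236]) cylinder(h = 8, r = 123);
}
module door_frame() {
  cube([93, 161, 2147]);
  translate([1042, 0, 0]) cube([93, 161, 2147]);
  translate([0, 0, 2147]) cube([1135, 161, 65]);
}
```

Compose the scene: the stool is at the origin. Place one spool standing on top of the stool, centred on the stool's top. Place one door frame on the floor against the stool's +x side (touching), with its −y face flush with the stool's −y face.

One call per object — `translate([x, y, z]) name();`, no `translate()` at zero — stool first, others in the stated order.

stool();
translate([55, 27, 411]) spool();
translate([356, 0, 0]) door_frame();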